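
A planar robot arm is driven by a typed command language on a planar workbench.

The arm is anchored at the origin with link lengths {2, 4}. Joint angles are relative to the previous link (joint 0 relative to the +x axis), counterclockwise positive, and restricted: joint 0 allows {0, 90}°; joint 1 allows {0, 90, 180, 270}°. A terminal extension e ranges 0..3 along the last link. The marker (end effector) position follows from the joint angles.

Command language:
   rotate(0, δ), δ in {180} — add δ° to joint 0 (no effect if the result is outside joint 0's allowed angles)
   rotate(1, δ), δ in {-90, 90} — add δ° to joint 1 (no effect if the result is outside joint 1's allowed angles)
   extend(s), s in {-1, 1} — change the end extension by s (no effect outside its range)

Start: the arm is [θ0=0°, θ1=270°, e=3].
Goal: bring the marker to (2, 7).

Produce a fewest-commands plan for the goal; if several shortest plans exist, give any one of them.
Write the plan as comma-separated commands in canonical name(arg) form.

rotate(1, -90), rotate(1, -90)

t0: [θ0=0°, θ1=270°, e=3]
[1] after rotate(1, -90): [θ0=0°, θ1=180°, e=3]
[2] after rotate(1, -90): [θ0=0°, θ1=90°, e=3]
nothing shorter than 2 reaches the goal.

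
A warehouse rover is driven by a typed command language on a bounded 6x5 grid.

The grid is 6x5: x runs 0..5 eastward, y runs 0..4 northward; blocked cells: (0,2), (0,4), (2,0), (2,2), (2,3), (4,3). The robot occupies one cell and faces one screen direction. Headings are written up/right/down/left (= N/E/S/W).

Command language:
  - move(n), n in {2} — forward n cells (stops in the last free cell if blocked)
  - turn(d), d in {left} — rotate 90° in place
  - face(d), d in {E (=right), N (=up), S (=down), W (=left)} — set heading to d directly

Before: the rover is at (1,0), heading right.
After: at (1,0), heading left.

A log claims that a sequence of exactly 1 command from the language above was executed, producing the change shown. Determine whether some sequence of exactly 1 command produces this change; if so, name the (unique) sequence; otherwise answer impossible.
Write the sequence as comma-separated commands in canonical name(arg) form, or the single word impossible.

key: parked at (1,0) the whole time — nothing moves the robot
start: at (1,0), heading right
[1] after face(W): at (1,0), heading left
uniquely the one of 6 1-step routes that fits.

face(W)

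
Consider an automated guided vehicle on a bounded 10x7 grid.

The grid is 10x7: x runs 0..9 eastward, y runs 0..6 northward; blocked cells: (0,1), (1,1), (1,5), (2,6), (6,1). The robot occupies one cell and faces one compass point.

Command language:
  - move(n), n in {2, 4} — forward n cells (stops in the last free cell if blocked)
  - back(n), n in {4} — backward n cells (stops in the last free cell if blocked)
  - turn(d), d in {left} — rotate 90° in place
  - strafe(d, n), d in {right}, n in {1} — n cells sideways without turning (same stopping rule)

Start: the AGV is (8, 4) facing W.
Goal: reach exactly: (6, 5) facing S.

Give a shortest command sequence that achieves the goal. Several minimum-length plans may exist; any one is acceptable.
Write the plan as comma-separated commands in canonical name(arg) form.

move(2), strafe(right, 1), turn(left)

from: (8, 4) facing W
[1] after move(2): (6, 4) facing W
[2] after strafe(right, 1): (6, 5) facing W
[3] after turn(left): (6, 5) facing S
nothing shorter than 3 reaches the goal.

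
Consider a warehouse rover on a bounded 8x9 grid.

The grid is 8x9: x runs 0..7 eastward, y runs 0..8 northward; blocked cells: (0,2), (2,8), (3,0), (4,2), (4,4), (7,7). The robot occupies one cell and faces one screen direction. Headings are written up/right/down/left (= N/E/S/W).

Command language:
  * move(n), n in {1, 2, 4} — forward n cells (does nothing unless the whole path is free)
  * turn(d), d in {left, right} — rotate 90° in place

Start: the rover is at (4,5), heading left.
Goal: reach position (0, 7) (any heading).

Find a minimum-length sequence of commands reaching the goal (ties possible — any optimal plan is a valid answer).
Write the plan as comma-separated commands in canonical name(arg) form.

from: at (4,5), heading left
1. move(4) → at (0,5), heading left
2. turn(right) → at (0,5), heading up
3. move(2) → at (0,7), heading up
nothing shorter than 3 reaches the goal.

move(4), turn(right), move(2)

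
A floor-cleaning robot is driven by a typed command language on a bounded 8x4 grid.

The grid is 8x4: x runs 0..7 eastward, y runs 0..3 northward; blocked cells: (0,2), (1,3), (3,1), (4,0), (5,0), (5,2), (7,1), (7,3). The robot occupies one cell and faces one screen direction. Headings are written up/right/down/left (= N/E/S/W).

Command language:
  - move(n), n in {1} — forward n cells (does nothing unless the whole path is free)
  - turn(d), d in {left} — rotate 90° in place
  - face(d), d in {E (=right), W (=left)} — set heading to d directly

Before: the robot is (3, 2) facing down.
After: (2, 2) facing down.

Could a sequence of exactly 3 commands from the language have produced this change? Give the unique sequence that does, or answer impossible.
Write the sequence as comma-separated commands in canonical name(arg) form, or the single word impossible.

key: running turn(left) before face(W) would end elsewhere — order is forced
from: (3, 2) facing down
1. face(W) → (3, 2) facing left
2. move(1) → (2, 2) facing left
3. turn(left) → (2, 2) facing down
all 64 alternatives checked — unique.

face(W), move(1), turn(left)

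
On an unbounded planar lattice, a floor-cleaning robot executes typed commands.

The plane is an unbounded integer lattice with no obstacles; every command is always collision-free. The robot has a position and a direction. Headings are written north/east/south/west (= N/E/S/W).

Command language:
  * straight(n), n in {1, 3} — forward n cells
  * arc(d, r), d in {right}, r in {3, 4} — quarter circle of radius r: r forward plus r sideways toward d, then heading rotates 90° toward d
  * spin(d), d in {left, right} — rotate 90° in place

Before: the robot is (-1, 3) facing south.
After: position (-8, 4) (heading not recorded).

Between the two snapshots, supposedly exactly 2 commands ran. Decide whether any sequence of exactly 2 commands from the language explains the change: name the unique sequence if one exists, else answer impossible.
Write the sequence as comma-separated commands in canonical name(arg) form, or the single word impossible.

key: running arc(right, 4) before arc(right, 3) would end elsewhere — order is forced
initial: (-1, 3) facing south
t=1 arc(right, 3) ⇒ (-4, 0) facing west
t=2 arc(right, 4) ⇒ (-8, 4) facing north
all 36 alternatives checked — unique.

arc(right, 3), arc(right, 4)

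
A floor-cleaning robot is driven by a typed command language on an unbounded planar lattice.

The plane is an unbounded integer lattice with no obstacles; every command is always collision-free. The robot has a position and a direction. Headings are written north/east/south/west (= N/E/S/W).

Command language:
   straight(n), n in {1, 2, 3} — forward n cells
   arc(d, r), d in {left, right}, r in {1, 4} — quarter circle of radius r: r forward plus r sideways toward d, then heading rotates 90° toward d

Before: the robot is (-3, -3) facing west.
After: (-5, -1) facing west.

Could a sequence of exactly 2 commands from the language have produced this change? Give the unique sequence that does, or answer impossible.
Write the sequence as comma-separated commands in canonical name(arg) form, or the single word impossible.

arc(right, 1), arc(left, 1)

key: heading stays W — rotations cancel among the 2 commands
from: (-3, -3) facing west
step 1 (arc(right, 1)): (-4, -2) facing north
step 2 (arc(left, 1)): (-5, -1) facing west
uniquely the one of 49 2-step routes that fits.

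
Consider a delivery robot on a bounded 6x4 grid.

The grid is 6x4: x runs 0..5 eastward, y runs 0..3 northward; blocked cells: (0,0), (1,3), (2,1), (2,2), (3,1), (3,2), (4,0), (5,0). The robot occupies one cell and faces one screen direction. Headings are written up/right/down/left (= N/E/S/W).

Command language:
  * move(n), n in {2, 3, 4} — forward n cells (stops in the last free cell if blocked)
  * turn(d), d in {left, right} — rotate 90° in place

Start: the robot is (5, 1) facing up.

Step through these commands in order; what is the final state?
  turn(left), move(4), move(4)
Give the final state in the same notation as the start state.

(4, 1) facing left

begin: (5, 1) facing up
t=1 turn(left) ⇒ (5, 1) facing left
t=2 move(4) ⇒ (4, 1) facing left
t=3 move(4) ⇒ (4, 1) facing left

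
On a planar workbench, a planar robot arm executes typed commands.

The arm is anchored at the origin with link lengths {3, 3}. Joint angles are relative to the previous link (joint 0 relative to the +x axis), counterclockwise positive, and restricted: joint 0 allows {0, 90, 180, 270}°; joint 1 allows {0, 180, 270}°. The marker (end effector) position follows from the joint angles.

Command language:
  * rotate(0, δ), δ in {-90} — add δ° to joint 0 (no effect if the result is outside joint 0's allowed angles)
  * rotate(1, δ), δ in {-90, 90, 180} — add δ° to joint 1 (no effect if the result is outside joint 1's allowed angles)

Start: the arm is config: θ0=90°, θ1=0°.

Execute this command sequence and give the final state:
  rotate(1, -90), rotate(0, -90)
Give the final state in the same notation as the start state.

config: θ0=0°, θ1=270°

from: config: θ0=90°, θ1=0°
step 1 (rotate(1, -90)): config: θ0=90°, θ1=270°
step 2 (rotate(0, -90)): config: θ0=0°, θ1=270°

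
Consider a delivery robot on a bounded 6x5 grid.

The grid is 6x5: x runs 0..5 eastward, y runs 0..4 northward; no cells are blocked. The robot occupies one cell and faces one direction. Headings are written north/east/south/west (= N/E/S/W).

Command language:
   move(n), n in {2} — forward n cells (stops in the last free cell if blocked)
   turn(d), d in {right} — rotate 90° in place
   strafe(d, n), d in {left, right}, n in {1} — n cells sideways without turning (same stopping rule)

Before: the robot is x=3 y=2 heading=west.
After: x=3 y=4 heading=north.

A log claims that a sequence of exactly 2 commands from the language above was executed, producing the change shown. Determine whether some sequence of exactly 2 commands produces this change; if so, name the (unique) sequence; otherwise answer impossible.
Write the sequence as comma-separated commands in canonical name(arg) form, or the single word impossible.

key: running move(2) before turn(right) would end elsewhere — order is forced
start: x=3 y=2 heading=west
[1] after turn(right): x=3 y=2 heading=north
[2] after move(2): x=3 y=4 heading=north
all 16 alternatives checked — unique.

turn(right), move(2)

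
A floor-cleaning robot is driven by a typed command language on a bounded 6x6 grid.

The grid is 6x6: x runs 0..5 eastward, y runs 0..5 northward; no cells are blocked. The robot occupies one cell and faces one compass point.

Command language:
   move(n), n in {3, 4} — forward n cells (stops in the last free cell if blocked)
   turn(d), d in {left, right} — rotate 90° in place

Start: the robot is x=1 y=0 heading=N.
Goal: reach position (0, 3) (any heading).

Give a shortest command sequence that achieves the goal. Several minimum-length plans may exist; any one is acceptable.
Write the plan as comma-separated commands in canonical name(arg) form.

move(3), turn(left), move(3)

initial: x=1 y=0 heading=N
step 1 (move(3)): x=1 y=3 heading=N
step 2 (turn(left)): x=1 y=3 heading=W
step 3 (move(3)): x=0 y=3 heading=W
no 2-step plan works, so 3 is optimal.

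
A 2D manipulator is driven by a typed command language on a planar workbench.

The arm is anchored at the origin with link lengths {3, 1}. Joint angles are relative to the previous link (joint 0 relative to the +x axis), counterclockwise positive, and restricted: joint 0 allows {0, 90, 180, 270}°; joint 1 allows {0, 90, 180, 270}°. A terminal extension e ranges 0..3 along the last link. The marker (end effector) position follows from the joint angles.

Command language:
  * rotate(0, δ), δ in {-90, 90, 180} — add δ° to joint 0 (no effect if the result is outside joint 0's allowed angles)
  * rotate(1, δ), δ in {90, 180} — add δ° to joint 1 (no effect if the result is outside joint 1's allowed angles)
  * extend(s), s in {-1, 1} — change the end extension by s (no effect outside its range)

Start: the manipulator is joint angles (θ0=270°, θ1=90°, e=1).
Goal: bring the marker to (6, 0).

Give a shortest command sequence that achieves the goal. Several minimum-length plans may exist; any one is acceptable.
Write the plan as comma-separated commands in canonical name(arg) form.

extend(1), rotate(1, 90), rotate(0, 90), rotate(1, 180)

from: joint angles (θ0=270°, θ1=90°, e=1)
[1] after extend(1): joint angles (θ0=270°, θ1=90°, e=2)
[2] after rotate(1, 90): joint angles (θ0=270°, θ1=180°, e=2)
[3] after rotate(0, 90): joint angles (θ0=0°, θ1=180°, e=2)
[4] after rotate(1, 180): joint angles (θ0=0°, θ1=0°, e=2)
no 3-step plan works, so 4 is optimal.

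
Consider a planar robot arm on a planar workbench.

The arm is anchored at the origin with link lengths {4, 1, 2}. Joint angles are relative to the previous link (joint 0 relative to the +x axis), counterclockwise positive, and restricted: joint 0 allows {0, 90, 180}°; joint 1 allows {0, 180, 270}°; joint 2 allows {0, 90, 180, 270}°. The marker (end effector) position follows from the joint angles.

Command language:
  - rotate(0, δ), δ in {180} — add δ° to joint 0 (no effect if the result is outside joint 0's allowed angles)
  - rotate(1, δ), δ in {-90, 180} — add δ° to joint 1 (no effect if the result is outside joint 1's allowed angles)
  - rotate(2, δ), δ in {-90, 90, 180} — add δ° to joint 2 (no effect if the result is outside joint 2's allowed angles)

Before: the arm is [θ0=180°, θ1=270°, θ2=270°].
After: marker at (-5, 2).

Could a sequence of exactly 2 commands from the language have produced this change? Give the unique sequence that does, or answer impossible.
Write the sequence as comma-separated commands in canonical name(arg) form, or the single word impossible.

rotate(1, -90), rotate(1, 180)

key: order matters: swapping rotate(1, -90) and rotate(1, 180) lands elsewhere
start: [θ0=180°, θ1=270°, θ2=270°]
step 1 (rotate(1, -90)): [θ0=180°, θ1=180°, θ2=270°]
step 2 (rotate(1, 180)): [θ0=180°, θ1=0°, θ2=270°]
uniquely the one of 36 2-step routes that fits.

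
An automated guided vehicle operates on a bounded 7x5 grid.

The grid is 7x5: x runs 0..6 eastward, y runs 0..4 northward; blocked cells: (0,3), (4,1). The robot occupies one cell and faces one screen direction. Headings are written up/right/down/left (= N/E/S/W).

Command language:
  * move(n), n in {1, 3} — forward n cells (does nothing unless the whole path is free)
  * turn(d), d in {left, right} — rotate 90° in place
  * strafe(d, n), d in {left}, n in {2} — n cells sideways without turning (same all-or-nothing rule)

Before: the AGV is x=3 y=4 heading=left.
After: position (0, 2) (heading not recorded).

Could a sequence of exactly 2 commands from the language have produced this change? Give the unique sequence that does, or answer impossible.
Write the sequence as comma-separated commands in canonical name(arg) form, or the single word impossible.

strafe(left, 2), move(3)

key: running move(3) before strafe(left, 2) would end elsewhere — order is forced
t0: x=3 y=4 heading=left
1. strafe(left, 2) → x=3 y=2 heading=left
2. move(3) → x=0 y=2 heading=left
uniquely the one of 25 2-step routes that fits.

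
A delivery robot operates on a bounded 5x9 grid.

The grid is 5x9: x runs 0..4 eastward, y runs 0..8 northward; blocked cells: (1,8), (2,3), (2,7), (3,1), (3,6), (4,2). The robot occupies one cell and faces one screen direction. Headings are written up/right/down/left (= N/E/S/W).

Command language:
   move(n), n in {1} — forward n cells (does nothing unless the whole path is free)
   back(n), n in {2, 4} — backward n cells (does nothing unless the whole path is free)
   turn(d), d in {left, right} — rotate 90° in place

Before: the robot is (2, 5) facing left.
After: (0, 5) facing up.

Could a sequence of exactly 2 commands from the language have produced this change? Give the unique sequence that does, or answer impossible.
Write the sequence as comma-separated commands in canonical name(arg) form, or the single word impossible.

no 2-step route produces this change.

impossible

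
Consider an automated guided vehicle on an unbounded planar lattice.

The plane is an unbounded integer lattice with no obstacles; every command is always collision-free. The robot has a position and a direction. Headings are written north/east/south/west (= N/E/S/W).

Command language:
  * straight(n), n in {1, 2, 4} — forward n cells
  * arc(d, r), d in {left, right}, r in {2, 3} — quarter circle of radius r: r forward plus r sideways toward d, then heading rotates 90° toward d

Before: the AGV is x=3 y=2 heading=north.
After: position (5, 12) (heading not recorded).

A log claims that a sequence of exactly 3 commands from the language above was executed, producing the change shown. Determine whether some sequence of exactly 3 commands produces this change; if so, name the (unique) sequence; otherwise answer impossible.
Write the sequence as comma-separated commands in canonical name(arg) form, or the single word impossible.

key: running arc(right, 2) before straight(4) would end elsewhere — order is forced
from: x=3 y=2 heading=north
1. straight(4) → x=3 y=6 heading=north
2. straight(4) → x=3 y=10 heading=north
3. arc(right, 2) → x=5 y=12 heading=east
uniquely the one of 343 3-step routes that fits.

straight(4), straight(4), arc(right, 2)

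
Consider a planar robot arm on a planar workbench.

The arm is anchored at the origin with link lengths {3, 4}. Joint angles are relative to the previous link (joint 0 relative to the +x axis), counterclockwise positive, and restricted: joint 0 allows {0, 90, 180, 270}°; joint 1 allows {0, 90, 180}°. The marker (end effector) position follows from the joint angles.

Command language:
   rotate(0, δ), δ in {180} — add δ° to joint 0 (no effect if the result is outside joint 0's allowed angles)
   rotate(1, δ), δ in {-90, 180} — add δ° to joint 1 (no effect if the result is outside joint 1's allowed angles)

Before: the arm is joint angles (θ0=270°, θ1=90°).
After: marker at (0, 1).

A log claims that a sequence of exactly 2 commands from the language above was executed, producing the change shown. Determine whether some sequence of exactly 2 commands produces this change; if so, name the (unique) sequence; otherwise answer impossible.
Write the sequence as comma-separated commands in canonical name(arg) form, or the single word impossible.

rotate(1, -90), rotate(1, 180)

key: order matters: swapping rotate(1, -90) and rotate(1, 180) lands elsewhere
t0: joint angles (θ0=270°, θ1=90°)
step 1 (rotate(1, -90)): joint angles (θ0=270°, θ1=0°)
step 2 (rotate(1, 180)): joint angles (θ0=270°, θ1=180°)
no rival 2-sequence matches.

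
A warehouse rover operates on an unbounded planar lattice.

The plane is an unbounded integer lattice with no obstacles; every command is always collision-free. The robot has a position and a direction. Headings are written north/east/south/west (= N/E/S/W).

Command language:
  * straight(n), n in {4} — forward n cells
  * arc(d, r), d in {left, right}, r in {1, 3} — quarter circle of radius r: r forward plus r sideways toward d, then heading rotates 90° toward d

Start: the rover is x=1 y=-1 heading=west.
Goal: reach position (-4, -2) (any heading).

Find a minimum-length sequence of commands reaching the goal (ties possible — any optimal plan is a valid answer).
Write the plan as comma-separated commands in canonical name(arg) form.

begin: x=1 y=-1 heading=west
t=1 straight(4) ⇒ x=-3 y=-1 heading=west
t=2 arc(left, 1) ⇒ x=-4 y=-2 heading=south
shorter routes all fall short; 2 is best.

straight(4), arc(left, 1)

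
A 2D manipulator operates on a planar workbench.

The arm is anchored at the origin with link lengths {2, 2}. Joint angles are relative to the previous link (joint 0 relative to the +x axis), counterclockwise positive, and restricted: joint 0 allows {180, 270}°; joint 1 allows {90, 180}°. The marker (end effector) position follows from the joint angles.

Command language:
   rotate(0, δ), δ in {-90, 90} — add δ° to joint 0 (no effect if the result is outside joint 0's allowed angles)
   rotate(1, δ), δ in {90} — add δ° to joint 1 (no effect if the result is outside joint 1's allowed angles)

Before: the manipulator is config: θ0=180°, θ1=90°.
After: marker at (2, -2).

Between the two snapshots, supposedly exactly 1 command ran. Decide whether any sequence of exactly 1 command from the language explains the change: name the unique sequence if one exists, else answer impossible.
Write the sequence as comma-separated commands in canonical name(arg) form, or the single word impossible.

rotate(0, 90)

from: config: θ0=180°, θ1=90°
t=1 rotate(0, 90) ⇒ config: θ0=270°, θ1=90°
no rival 1-sequence matches.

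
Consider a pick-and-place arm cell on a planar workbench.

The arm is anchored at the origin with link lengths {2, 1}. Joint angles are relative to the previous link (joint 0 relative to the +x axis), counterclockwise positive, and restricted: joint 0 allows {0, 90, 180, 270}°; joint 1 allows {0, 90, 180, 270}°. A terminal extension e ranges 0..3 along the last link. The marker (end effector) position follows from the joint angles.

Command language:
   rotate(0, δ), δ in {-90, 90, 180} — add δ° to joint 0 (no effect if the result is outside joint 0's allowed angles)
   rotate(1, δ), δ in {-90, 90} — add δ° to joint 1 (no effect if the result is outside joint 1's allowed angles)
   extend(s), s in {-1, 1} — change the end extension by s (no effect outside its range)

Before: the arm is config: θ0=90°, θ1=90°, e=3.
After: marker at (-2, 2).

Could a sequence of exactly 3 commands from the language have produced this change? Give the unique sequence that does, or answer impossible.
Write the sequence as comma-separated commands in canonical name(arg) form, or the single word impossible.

extend(1), extend(-1), extend(-1)

key: running extend(-1) before extend(1) would end elsewhere — order is forced
start: config: θ0=90°, θ1=90°, e=3
1. extend(1) → config: θ0=90°, θ1=90°, e=3
2. extend(-1) → config: θ0=90°, θ1=90°, e=2
3. extend(-1) → config: θ0=90°, θ1=90°, e=1
no rival 3-sequence matches.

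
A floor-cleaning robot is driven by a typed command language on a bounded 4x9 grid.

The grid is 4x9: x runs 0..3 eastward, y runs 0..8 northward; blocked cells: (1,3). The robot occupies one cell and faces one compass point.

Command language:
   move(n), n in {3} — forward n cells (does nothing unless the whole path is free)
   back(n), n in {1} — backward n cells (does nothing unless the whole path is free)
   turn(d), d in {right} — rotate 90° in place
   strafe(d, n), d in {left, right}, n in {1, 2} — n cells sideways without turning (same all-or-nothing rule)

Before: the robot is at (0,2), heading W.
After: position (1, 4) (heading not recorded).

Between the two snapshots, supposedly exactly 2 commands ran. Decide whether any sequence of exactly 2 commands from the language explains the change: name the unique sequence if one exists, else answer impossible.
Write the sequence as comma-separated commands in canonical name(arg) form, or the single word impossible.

key: order matters: swapping strafe(right, 2) and back(1) lands elsewhere
initial: at (0,2), heading W
t=1 strafe(right, 2) ⇒ at (0,4), heading W
t=2 back(1) ⇒ at (1,4), heading W
all 49 alternatives checked — unique.

strafe(right, 2), back(1)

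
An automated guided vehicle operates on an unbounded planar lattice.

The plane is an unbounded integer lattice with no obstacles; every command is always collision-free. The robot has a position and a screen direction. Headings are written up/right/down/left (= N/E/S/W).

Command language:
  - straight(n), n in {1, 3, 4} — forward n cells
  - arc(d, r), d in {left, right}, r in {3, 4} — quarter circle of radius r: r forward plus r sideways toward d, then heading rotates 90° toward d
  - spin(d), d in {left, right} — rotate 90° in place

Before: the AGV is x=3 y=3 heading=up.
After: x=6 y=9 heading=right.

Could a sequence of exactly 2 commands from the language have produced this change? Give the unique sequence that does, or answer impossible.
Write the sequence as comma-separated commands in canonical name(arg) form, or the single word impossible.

straight(3), arc(right, 3)

key: running arc(right, 3) before straight(3) would end elsewhere — order is forced
initial: x=3 y=3 heading=up
step 1 (straight(3)): x=3 y=6 heading=up
step 2 (arc(right, 3)): x=6 y=9 heading=right
no rival 2-sequence matches.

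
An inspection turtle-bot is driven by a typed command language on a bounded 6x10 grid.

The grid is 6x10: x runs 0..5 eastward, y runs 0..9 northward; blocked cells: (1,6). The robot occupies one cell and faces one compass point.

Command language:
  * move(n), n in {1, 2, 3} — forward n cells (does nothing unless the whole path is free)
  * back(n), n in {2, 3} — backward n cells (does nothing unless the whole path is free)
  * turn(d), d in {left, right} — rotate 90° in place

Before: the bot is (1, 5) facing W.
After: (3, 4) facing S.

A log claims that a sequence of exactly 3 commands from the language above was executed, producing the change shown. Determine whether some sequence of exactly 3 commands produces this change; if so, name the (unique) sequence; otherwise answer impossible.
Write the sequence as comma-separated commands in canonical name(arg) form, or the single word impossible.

key: running move(1) before back(2) would end elsewhere — order is forced
from: (1, 5) facing W
[1] after back(2): (3, 5) facing W
[2] after turn(left): (3, 5) facing S
[3] after move(1): (3, 4) facing S
no rival 3-sequence matches.

back(2), turn(left), move(1)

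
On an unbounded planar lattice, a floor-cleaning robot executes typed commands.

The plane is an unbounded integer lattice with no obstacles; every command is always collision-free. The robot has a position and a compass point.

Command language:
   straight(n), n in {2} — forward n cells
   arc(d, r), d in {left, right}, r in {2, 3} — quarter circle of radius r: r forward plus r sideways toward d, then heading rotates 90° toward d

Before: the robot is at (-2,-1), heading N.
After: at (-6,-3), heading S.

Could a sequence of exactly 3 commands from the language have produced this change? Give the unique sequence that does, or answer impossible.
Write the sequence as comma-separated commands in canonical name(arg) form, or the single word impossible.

key: position moved to (-6,-3) AND the heading swung to S — translation plus rotation needed
begin: at (-2,-1), heading N
[1] after arc(left, 2): at (-4,1), heading W
[2] after arc(left, 2): at (-6,-1), heading S
[3] after straight(2): at (-6,-3), heading S
all 125 alternatives checked — unique.

arc(left, 2), arc(left, 2), straight(2)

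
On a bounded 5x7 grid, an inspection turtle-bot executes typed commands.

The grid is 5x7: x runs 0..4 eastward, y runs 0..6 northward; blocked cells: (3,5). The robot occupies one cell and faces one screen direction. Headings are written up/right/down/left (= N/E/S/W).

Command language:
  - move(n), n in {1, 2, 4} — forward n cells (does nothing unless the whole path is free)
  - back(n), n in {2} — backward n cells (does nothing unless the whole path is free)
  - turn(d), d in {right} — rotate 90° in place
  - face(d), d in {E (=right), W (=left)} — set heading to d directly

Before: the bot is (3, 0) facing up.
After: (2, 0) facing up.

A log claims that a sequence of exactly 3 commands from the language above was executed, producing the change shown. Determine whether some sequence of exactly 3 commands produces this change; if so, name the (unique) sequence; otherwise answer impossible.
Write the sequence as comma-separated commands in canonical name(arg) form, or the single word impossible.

face(W), move(1), turn(right)

key: order matters: swapping face(W) and turn(right) lands elsewhere
start: (3, 0) facing up
[1] after face(W): (3, 0) facing left
[2] after move(1): (2, 0) facing left
[3] after turn(right): (2, 0) facing up
all 343 alternatives checked — unique.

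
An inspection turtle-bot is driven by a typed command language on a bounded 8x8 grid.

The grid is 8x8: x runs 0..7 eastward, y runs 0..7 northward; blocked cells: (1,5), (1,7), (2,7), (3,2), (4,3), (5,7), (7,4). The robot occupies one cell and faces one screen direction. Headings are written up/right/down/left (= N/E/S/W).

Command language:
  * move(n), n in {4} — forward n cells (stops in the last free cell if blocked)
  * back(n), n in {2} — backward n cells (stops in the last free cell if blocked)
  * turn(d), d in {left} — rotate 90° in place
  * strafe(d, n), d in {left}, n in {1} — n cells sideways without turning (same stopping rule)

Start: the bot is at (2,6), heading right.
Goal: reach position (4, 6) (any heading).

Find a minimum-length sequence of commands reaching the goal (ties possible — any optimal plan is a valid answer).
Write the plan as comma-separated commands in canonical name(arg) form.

from: at (2,6), heading right
t=1 move(4) ⇒ at (6,6), heading right
t=2 back(2) ⇒ at (4,6), heading right
nothing shorter than 2 reaches the goal.

move(4), back(2)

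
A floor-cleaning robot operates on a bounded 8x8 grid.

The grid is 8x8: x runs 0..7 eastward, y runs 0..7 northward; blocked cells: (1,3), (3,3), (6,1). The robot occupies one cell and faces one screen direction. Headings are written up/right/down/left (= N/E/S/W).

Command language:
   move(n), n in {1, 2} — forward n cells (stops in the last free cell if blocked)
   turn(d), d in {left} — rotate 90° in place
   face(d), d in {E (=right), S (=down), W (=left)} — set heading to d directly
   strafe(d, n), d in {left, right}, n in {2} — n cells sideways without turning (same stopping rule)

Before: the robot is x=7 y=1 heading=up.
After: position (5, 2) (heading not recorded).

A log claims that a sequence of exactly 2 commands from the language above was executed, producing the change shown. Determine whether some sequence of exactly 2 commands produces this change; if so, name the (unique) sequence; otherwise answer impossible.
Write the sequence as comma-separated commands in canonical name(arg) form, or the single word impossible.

key: running strafe(left, 2) before move(1) would end elsewhere — order is forced
t0: x=7 y=1 heading=up
[1] after move(1): x=7 y=2 heading=up
[2] after strafe(left, 2): x=5 y=2 heading=up
uniquely the one of 64 2-step routes that fits.

move(1), strafe(left, 2)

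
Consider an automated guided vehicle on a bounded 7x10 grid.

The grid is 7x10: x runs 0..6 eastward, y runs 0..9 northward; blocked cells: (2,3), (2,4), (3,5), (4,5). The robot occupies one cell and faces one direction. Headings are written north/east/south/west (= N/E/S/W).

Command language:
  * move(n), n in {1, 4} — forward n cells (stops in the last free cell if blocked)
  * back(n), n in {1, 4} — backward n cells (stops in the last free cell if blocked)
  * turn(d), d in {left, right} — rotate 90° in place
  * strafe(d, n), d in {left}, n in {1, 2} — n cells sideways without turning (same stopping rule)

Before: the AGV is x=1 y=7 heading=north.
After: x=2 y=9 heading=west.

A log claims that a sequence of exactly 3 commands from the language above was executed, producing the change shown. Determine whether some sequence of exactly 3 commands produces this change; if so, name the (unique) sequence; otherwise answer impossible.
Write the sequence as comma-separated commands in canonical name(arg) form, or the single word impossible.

key: move(4) runs into the grid edge before its full distance
start: x=1 y=7 heading=north
t=1 move(4) ⇒ x=1 y=9 heading=north
t=2 turn(left) ⇒ x=1 y=9 heading=west
t=3 back(1) ⇒ x=2 y=9 heading=west
all 512 alternatives checked — unique.

move(4), turn(left), back(1)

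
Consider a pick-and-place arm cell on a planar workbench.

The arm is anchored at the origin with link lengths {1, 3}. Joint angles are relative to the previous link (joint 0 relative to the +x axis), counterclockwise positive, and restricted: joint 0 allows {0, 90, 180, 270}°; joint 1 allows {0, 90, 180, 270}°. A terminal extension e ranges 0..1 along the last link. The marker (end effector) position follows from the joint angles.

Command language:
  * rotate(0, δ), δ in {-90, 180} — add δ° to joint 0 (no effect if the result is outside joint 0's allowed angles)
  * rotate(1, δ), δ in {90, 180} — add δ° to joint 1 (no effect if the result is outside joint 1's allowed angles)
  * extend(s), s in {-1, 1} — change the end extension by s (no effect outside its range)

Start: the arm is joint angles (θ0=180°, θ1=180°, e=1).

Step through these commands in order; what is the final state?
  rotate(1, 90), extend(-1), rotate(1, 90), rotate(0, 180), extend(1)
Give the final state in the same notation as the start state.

from: joint angles (θ0=180°, θ1=180°, e=1)
step 1 (rotate(1, 90)): joint angles (θ0=180°, θ1=270°, e=1)
step 2 (extend(-1)): joint angles (θ0=180°, θ1=270°, e=0)
step 3 (rotate(1, 90)): joint angles (θ0=180°, θ1=0°, e=0)
step 4 (rotate(0, 180)): joint angles (θ0=0°, θ1=0°, e=0)
step 5 (extend(1)): joint angles (θ0=0°, θ1=0°, e=1)

joint angles (θ0=0°, θ1=0°, e=1)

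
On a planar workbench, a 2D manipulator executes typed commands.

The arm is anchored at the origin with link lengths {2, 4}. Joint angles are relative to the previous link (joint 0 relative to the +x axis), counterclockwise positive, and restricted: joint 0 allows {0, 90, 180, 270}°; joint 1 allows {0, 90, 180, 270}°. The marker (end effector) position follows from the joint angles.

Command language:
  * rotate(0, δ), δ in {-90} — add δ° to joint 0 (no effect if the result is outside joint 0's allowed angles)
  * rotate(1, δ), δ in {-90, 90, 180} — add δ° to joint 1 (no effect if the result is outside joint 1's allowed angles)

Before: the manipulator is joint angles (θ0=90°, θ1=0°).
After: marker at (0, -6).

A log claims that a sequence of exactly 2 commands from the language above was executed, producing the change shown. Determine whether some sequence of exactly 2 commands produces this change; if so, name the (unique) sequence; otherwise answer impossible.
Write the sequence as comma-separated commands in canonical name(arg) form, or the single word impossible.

initial: joint angles (θ0=90°, θ1=0°)
t=1 rotate(0, -90) ⇒ joint angles (θ0=0°, θ1=0°)
t=2 rotate(0, -90) ⇒ joint angles (θ0=270°, θ1=0°)
no other 2-command option fits: unique.

rotate(0, -90), rotate(0, -90)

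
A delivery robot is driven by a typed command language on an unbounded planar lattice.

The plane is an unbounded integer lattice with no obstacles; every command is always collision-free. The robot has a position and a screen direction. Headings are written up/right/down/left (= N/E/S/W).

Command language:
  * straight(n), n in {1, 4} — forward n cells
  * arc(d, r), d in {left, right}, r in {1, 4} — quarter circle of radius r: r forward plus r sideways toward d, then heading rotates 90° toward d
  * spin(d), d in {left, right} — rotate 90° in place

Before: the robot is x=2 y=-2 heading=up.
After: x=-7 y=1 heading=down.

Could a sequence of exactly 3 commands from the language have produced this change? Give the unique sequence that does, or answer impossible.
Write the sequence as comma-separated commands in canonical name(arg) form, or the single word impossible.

arc(left, 4), straight(4), arc(left, 1)

key: cell and facing (now S) both changed — the 3 commands mix motion and turning
begin: x=2 y=-2 heading=up
[1] after arc(left, 4): x=-2 y=2 heading=left
[2] after straight(4): x=-6 y=2 heading=left
[3] after arc(left, 1): x=-7 y=1 heading=down
no rival 3-sequence matches.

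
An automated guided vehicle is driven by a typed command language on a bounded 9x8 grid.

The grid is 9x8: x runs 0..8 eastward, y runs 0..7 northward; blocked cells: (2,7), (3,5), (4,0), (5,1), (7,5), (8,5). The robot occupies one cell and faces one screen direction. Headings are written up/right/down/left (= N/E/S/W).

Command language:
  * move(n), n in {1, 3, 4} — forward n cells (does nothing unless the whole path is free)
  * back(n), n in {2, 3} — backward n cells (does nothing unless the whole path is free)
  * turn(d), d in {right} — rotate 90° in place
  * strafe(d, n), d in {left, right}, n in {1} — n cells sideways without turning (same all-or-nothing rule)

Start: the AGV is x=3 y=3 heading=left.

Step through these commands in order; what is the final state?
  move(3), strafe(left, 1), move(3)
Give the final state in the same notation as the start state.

x=0 y=2 heading=left

t0: x=3 y=3 heading=left
1. move(3) → x=0 y=3 heading=left
2. strafe(left, 1) → x=0 y=2 heading=left
3. move(3) → x=0 y=2 heading=left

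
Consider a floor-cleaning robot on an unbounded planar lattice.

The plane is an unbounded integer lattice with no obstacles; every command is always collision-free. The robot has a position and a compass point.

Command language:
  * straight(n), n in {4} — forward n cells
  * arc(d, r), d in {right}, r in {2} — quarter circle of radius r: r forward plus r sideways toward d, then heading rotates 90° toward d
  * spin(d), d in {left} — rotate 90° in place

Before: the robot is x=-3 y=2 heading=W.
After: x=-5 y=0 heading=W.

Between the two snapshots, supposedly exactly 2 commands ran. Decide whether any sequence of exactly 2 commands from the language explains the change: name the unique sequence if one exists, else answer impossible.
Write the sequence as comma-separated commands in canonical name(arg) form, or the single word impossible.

spin(left), arc(right, 2)

key: running arc(right, 2) before spin(left) would end elsewhere — order is forced
start: x=-3 y=2 heading=W
t=1 spin(left) ⇒ x=-3 y=2 heading=S
t=2 arc(right, 2) ⇒ x=-5 y=0 heading=W
no rival 2-sequence matches.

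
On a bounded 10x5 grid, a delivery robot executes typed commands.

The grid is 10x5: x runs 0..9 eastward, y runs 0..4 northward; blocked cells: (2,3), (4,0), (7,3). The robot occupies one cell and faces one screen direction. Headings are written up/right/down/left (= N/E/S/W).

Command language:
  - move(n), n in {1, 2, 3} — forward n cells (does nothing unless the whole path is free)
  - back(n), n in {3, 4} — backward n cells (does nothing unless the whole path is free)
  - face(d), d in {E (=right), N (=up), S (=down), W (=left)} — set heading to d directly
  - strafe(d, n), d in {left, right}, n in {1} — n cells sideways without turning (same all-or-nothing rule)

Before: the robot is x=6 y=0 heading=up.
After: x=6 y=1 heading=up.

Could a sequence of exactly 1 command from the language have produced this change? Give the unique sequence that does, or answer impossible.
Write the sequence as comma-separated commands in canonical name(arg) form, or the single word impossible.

key: heading stays N — the single command does not turn
from: x=6 y=0 heading=up
[1] after move(1): x=6 y=1 heading=up
all 11 alternatives checked — unique.

move(1)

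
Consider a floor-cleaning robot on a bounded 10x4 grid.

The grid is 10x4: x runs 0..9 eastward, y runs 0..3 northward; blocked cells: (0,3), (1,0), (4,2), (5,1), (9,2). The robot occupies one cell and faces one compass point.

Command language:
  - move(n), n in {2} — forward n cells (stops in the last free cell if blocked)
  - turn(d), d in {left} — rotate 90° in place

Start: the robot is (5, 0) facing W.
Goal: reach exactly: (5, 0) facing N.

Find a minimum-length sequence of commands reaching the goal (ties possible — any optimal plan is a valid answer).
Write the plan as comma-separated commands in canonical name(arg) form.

start: (5, 0) facing W
[1] after turn(left): (5, 0) facing S
[2] after turn(left): (5, 0) facing E
[3] after turn(left): (5, 0) facing N
shorter routes all fall short; 3 is best.

turn(left), turn(left), turn(left)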